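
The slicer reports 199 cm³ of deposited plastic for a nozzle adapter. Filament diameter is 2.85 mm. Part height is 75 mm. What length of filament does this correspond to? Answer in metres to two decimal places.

Filament cross-section = π × (2.85/2)² = 6.3794 mm².
L = 199000 mm³ / 6.3794 mm² = 31194.16 mm, i.e. 31.19 m.

31.19 m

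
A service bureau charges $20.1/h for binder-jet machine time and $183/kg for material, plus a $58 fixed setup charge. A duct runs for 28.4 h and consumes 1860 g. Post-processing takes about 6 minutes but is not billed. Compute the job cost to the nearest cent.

$969.22

Machine cost = 20.1 × 28.4 = $570.84.
Feedstock cost = 183 × 1860/1000, so $340.38.
Total = 570.84 + 340.38 + 58 = $969.22.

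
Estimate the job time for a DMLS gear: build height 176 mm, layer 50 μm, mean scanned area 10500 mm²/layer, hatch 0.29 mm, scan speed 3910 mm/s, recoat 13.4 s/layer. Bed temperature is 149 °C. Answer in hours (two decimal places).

22.16 hours

Layers = ⌈176/0.05⌉ = 3520.
Scan path per layer = 10500 / 0.29 = 36206.9 mm.
Scan time per layer = 36206.9 / 3910, so 9.2601 s.
Layer cycle = 9.2601 + 13.4 = 22.6601 s.
Total: 3520 × 22.6601 s = 79763.552 s → 22.16 hours.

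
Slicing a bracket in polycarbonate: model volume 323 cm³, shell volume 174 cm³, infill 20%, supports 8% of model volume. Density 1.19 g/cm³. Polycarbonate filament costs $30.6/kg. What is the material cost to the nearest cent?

Volume inside the shell: 323 − 174 → 149 cm³.
Deposited infill = 0.20 × 149, so 29.8 cm³.
Support = 0.08 × 323, so 25.84 cm³.
Deposited volume: 174 + 29.8 + 25.84 → 229.64 cm³.
Mass: 229.64 × 1.19 → 273.2716 g.
Cost = 273.2716 g / 1000 × $30.6/kg = $8.36.

$8.36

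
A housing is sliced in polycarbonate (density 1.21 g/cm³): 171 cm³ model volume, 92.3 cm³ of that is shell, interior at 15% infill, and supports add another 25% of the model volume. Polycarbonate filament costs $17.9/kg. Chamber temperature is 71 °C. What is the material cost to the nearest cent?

Infill region = 171 − 92.3, so 78.7 cm³.
Deposited infill: 0.15 × 78.7 → 11.805 cm³.
Support = 0.25 × 171, so 42.75 cm³.
Deposited volume = 92.3 + 11.805 + 42.75 = 146.855 cm³.
Mass = 146.855 × 1.21 = 177.69455 g.
Cost = 177.69455 g / 1000 × $17.9/kg = $3.18.

$3.18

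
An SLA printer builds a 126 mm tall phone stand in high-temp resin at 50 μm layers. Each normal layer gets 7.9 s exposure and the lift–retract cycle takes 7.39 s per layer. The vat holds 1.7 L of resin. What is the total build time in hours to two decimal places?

10.70 hours

Number of layers: 126 / 0.05 → 2520 (rounded up).
Cycle time = 7.9 + 7.39, so 15.29 s.
Total = 2520 × 15.29 = 38530.8 s = 10.70 hours.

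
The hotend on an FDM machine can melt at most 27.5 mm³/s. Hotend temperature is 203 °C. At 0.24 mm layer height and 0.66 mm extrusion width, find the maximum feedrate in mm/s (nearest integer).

174 mm/s

Extrusion cross-section = 0.24 × 0.66 = 0.1584 mm².
v_max = Q/A = 27.5/0.1584 = 173.61 mm/s → 174 mm/s.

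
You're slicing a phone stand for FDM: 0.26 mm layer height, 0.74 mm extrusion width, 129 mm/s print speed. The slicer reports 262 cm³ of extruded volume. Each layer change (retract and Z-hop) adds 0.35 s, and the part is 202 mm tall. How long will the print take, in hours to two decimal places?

Extrusion cross-section = 0.26 × 0.74 = 0.1924 mm².
Toolpath length = 262 cm³ / 0.1924 mm² = 262000 / 0.1924 = 1361746.4 mm.
Print-move time: 1361746.4 / 129 → 10556.2 s.
Layers = ⌈202/0.26⌉ = 777.
Layer-change overhead: 777 × 0.35 → 271.95 s.
Total = 10556.2 + 271.95 = 10828.15 s = 3.01 hours.

3.01 hours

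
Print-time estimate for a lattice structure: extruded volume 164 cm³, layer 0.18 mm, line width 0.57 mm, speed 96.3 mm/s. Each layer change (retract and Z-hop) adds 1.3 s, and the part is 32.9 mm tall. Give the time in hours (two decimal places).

4.68 hours

Bead cross-section = 0.18 × 0.57, so 0.1026 mm².
Path length: 164000 mm³ / 0.1026 mm² → 1598440.5 mm.
Print-move time: 1598440.5 / 96.3 → 16598.6 s.
Number of layers: 32.9 / 0.18 → 183 (rounded up).
Layer-change overhead = 183 × 1.3, so 237.9 s.
Total = 16598.6 + 237.9 = 16836.5 s = 4.68 hours.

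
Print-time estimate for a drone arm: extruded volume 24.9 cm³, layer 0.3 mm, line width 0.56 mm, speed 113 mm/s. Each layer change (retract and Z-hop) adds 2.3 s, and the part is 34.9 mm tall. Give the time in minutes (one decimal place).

Bead cross-section: 0.3 × 0.56 → 0.168 mm².
Total extruded path = 24900/0.168 = 148214.3 mm.
Time extruding = 148214.3 / 113 = 1311.6 s.
Layer count = ceil(34.9 / 0.3) = 117.
Layer-change overhead: 117 × 2.3 → 269.1 s.
Total = 1311.6 + 269.1 = 1580.7 s = 26.3 minutes.

26.3 minutes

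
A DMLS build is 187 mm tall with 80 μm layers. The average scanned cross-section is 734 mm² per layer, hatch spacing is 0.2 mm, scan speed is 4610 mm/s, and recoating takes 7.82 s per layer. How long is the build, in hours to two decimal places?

Layers = ⌈187/0.08⌉ = 2338.
Per-layer scan distance: 734 / 0.2 → 3670 mm.
Laser time per layer = 3670 / 4610, so 0.7961 s.
Time per layer = 0.7961 + 7.82, so 8.6161 s.
Build time = 2338 × 8.6161 = 20144.4418 s = 5.60 hours.

5.60 hours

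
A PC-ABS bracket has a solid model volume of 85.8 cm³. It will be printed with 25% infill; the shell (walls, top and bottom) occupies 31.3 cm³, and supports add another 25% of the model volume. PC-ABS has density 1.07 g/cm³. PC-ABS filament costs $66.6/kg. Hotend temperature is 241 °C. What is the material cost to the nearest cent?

Interior volume: 85.8 − 31.3 → 54.5 cm³.
Infill deposited = 0.25 × 54.5, so 13.625 cm³.
Support: 0.25 × 85.8 → 21.45 cm³.
Total extruded = 31.3 + 13.625 + 21.45, so 66.375 cm³.
Mass = 66.375 × 1.07 = 71.02125 g.
At $66.6/kg: 71.02125/1000 × 66.6 = $4.73.

$4.73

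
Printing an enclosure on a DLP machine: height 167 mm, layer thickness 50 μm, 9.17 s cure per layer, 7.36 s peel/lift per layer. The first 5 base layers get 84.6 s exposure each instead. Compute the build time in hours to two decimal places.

Number of layers: 167 / 0.05 → 3340 (rounded up).
Bottom layers = 5 × (84.6 + 7.36), so 459.8 s.
Remaining layers = 3335 × (9.17 + 7.36), so 55127.55 s.
Total = 459.8 + 55127.55 = 55587.35 s = 15.44 hours.

15.44 hours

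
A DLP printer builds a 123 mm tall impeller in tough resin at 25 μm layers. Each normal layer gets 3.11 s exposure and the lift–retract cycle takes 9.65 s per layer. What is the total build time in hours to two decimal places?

17.44 hours

Layer count = ceil(123 / 0.025) = 4920.
Cycle time: 3.11 + 9.65 → 12.76 s.
Total = 4920 × 12.76 = 62779.2 s = 17.44 hours.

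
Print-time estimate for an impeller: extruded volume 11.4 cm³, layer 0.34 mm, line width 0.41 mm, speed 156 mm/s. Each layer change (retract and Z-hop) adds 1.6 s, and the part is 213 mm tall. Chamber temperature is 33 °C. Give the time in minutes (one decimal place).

25.5 minutes

Bead cross-section: 0.34 × 0.41 → 0.1394 mm².
Toolpath length = 11.4 cm³ / 0.1394 mm² = 11400 / 0.1394 = 81779.1 mm.
Extrusion time = 81779.1 / 156 = 524.2 s.
Layers = ⌈213/0.34⌉ = 627.
Z-hop total = 627 × 1.6 = 1003.2 s.
Altogether 524.2 + 1003.2 = 1527.4 s, i.e. 25.5 minutes.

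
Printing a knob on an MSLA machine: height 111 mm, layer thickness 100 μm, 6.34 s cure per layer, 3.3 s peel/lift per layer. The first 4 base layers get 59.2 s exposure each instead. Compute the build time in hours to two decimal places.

Layers = ⌈111/0.1⌉ = 1110.
Burn-in layers = 4 × (59.2 + 3.3) = 250 s.
Normal layers = 1106 × (6.34 + 3.3), so 10661.84 s.
Total = 250 + 10661.84 = 10911.84 s = 3.03 hours.

3.03 hours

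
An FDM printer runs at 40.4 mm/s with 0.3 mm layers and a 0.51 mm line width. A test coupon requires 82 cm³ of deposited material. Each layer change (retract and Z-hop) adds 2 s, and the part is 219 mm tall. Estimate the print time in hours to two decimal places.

Bead cross-section = 0.3 × 0.51 = 0.153 mm².
Toolpath length = 82 cm³ / 0.153 mm² = 82000 / 0.153 = 535947.7 mm.
Time extruding: 535947.7 / 40.4 → 13266 s.
Layers = ⌈219/0.3⌉ = 730.
Layer-change overhead = 730 × 2, so 1460 s.
Total = 13266 + 1460 = 14726 s = 4.09 hours.

4.09 hours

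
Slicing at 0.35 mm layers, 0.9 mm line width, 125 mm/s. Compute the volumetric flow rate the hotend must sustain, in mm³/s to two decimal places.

A = 0.35 × 0.9, so 0.315 mm².
Volumetric flow = 125 × 0.315 = 39.38 mm³/s.

39.38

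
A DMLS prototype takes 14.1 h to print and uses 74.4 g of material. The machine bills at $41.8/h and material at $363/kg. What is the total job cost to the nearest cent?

Time charge: 41.8 × 14.1 → $589.38.
Feedstock cost = 363 × 74.4/1000 = $27.0072.
Total = 589.38 + 27.0072 = 616.3872 ≈ $616.39.

$616.39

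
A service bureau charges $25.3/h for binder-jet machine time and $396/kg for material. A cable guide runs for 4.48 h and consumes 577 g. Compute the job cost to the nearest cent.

Machine-time cost = 25.3 × 4.48, so $113.344.
Material charge = 396 × 577/1000 = $228.492.
Job cost: 113.344 + 228.492 = 341.836 ≈ $341.84.

$341.84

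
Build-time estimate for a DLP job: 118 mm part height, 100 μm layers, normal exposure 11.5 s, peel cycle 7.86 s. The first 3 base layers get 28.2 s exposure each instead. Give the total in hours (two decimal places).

6.36 hours

Layers = ⌈118/0.1⌉ = 1180.
Base layers = 3 × (28.2 + 7.86), so 108.18 s.
Regular layers = 1177 × (11.5 + 7.86), so 22786.72 s.
Total = 108.18 + 22786.72 = 22894.9 s = 6.36 hours.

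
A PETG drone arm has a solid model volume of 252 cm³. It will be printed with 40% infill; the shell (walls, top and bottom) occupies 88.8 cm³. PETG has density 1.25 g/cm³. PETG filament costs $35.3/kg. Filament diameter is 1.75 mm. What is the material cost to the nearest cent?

$6.80

Interior volume: 252 − 88.8 → 163.2 cm³.
Infill volume = 0.40 × 163.2, so 65.28 cm³.
Deposited volume = 88.8 + 65.28 = 154.08 cm³.
Mass = 154.08 × 1.25, so 192.6 g.
At $35.3/kg: 192.6/1000 × 35.3 = $6.80.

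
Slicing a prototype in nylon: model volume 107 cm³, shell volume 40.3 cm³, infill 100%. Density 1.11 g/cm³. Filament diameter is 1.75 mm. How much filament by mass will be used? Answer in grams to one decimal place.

118.8 g

Interior volume = 107 − 40.3 = 66.7 cm³.
Deposited infill = 1.00 × 66.7, so 66.7 cm³.
Total printed volume = 40.3 + 66.7, so 107 cm³.
Mass = 107 × 1.11, so 118.77 g.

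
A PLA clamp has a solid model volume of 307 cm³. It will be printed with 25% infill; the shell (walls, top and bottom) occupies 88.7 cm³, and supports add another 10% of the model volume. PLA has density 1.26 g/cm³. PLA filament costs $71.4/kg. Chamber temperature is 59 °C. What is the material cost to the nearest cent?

$15.65

Volume inside the shell = 307 − 88.7, so 218.3 cm³.
Deposited infill: 0.25 × 218.3 → 54.575 cm³.
Support: 0.10 × 307 → 30.7 cm³.
Total printed volume = 88.7 + 54.575 + 30.7, so 173.975 cm³.
Mass = 173.975 × 1.26 = 219.2085 g.
Cost = 219.2085 g / 1000 × $71.4/kg = $15.65.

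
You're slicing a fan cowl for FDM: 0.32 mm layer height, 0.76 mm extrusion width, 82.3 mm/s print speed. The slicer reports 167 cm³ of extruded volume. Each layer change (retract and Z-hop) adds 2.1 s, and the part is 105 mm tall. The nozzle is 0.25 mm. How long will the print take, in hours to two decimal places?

Bead cross-section = 0.32 × 0.76, so 0.2432 mm².
Path length: 167000 mm³ / 0.2432 mm² → 686677.6 mm.
Print-move time = 686677.6 / 82.3 = 8343.6 s.
Layers = ⌈105/0.32⌉ = 329.
Z-hop total: 329 × 2.1 → 690.9 s.
Altogether 8343.6 + 690.9 = 9034.5 s, i.e. 2.51 hours.

2.51 hours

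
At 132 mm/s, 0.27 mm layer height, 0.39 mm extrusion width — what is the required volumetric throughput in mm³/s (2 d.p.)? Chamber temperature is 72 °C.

13.90

Bead cross-section: 0.27 × 0.39 → 0.1053 mm².
Q = v·A = 132 × 0.1053 = 13.90 mm³/s.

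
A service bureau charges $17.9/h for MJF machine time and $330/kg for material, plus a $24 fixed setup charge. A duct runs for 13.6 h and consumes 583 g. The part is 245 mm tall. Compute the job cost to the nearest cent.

Machine-time cost = 17.9 × 13.6, so $243.44.
Material cost = 330 × 583/1000 = $192.39.
Adding setup: 243.44 + 192.39 + 24 → $459.83.

$459.83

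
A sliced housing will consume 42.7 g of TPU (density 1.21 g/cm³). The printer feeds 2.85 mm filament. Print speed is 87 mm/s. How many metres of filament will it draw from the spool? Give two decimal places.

Extruded volume: 42.7/1.21 = 35.2893 cm³ (35289.3 mm³).
Cross-section of 2.85 mm filament: π·(2.85/2)² = 6.3794 mm².
L = V/A = 35289.3/6.3794 = 5531.76 mm → 5.53 m.

5.53 m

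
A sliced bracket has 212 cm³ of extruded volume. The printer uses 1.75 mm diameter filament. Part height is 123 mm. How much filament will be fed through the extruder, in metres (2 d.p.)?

88.14 m

Cross-section of 1.75 mm filament: π·(1.75/2)² = 2.4053 mm².
L = 212000 mm³ / 2.4053 mm² = 88138.69 mm, i.e. 88.14 m.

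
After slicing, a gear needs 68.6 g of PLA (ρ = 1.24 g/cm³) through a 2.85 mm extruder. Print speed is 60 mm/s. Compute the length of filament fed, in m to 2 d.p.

8.67 m

Extruded volume: 68.6/1.24 = 55.3226 cm³ (55322.6 mm³).
A = π r² = π × 1.425² = 6.3794 mm².
Length = 55322.6 / 6.3794 = 8672.07 mm = 8.67 m.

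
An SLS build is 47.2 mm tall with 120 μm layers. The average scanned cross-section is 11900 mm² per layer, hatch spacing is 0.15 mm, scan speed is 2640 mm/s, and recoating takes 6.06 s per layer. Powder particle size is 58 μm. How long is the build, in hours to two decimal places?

Layer count = ceil(47.2 / 0.12) = 394.
Per-layer scan distance = 11900 / 0.15 = 79333.3 mm.
Laser time per layer: 79333.3 / 2640 → 30.0505 s.
Time per layer = 30.0505 + 6.06 = 36.1105 s.
394 layers × 36.1105 s/layer = 14227.537 s, i.e. 3.95 hours.

3.95 hours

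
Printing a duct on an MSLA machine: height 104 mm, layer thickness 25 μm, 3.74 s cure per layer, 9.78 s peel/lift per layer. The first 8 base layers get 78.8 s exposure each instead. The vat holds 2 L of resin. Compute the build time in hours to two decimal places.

15.79 hours

Layer count = ceil(104 / 0.025) = 4160.
Bottom layers = 8 × (78.8 + 9.78) = 708.64 s.
Regular layers = 4152 × (3.74 + 9.78) = 56135.04 s.
Total = 708.64 + 56135.04 = 56843.68 s = 15.79 hours.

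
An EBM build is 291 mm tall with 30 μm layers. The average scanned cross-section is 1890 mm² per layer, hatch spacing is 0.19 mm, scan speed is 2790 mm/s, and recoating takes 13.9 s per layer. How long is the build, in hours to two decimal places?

47.06 hours

Layer count = ceil(291 / 0.03) = 9700.
Scan path per layer: 1890 / 0.19 → 9947.4 mm.
Per-layer scan time = 9947.4 / 2790 = 3.5654 s.
Per-layer time = 3.5654 + 13.9 = 17.4654 s.
9700 layers × 17.4654 s/layer = 169414.38 s, i.e. 47.06 hours.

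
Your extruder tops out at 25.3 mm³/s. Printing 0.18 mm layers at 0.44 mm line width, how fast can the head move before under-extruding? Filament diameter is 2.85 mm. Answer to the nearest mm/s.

319 mm/s

Bead cross-section = 0.18 × 0.44, so 0.0792 mm².
v_max = Q/A = 25.3/0.0792 = 319.44 mm/s → 319 mm/s.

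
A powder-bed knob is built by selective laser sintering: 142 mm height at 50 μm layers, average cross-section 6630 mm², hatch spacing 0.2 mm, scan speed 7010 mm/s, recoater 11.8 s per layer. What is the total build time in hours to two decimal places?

Layers = ⌈142/0.05⌉ = 2840.
Hatch length per layer = 6630 / 0.2 = 33150 mm.
Per-layer scan time = 33150 / 7010 = 4.729 s.
Time per layer = 4.729 + 11.8, so 16.529 s.
Build time = 2840 × 16.529 = 46942.36 s = 13.04 hours.

13.04 hours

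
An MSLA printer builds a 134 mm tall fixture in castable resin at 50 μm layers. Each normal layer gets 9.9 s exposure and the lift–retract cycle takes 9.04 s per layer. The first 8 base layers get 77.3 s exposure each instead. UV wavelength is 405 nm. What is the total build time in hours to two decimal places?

14.25 hours

Layer count = ceil(134 / 0.05) = 2680.
Base layers: 8 × (77.3 + 9.04) → 690.72 s.
Remaining layers = 2672 × (9.9 + 9.04), so 50607.68 s.
Sum: 690.72 + 50607.68 = 51298.4 s → 14.25 hours.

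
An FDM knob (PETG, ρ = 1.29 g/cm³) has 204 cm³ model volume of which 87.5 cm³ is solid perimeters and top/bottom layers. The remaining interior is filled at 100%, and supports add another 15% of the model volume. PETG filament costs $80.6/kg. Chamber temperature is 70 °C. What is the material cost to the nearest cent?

Volume inside the shell = 204 − 87.5, so 116.5 cm³.
Infill deposited: 1.00 × 116.5 → 116.5 cm³.
Support = 0.15 × 204 = 30.6 cm³.
Total extruded: 87.5 + 116.5 + 30.6 → 234.6 cm³.
Mass: 234.6 × 1.29 → 302.634 g.
Cost = 302.634 g / 1000 × $80.6/kg = $24.39.

$24.39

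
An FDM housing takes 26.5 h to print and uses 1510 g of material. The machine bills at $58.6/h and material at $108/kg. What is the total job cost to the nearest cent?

Time charge: 58.6 × 26.5 → $1552.90.
Material cost = 108 × 1510/1000 = $163.08.
Total = 1552.90 + 163.08 = $1715.98.

$1715.98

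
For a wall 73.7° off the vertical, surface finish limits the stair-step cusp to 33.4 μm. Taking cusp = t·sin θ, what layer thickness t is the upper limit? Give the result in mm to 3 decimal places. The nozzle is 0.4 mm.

t = h_c / sin θ = 0.0334 / 0.9598 = 0.035 mm.

0.035 mm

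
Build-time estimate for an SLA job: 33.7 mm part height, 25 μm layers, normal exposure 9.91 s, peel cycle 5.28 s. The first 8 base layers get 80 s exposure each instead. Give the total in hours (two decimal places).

5.84 hours

Layer count = ceil(33.7 / 0.025) = 1348.
Burn-in layers: 8 × (80 + 5.28) → 682.24 s.
Regular layers: 1340 × (9.91 + 5.28) → 20354.6 s.
Total = 682.24 + 20354.6 = 21036.84 s = 5.84 hours.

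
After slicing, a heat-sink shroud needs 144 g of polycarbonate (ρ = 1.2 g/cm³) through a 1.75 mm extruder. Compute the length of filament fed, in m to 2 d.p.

49.89 m

Extruded volume: 144/1.2 = 120 cm³ (120000 mm³).
A = π r² = π × 0.875² = 2.4053 mm².
Length = 120000 / 2.4053 = 49889.83 mm = 49.89 m.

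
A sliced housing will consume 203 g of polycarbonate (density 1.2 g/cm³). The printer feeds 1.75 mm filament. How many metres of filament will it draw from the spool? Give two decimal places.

70.33 m

Extruded volume: 203/1.2 = 169.1667 cm³ (169166.7 mm³).
A = π r² = π × 0.875² = 2.4053 mm².
Length = 169166.7 / 2.4053 = 70330.81 mm = 70.33 m.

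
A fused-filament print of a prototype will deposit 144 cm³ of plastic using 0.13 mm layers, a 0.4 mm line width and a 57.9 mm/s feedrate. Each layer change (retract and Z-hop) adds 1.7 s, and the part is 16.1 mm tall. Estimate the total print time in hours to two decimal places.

13.34 hours

Bead cross-section = 0.13 × 0.4, so 0.052 mm².
Total extruded path = 144000/0.052 = 2769230.8 mm.
Print-move time: 2769230.8 / 57.9 → 47827.8 s.
Layer count = ceil(16.1 / 0.13) = 124.
Layer-change overhead: 124 × 1.7 → 210.8 s.
Total = 47827.8 + 210.8 = 48038.6 s = 13.34 hours.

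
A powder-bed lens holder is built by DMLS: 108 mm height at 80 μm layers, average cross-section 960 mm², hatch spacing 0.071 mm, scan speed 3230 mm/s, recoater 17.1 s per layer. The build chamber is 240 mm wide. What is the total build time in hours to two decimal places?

Number of layers: 108 / 0.08 → 1350 (rounded up).
Per-layer scan distance = 960 / 0.071, so 13521.1 mm.
Laser time per layer: 13521.1 / 3230 → 4.1861 s.
Time per layer = 4.1861 + 17.1, so 21.2861 s.
Build time = 1350 × 21.2861 = 28736.235 s = 7.98 hours.

7.98 hours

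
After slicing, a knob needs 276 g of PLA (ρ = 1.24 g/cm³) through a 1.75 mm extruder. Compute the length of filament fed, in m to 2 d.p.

Extruded volume: 276/1.24 = 222.5806 cm³ (222580.6 mm³).
Cross-section of 1.75 mm filament: π·(1.75/2)² = 2.4053 mm².
Length = 222580.6 / 2.4053 = 92537.56 mm = 92.54 m.

92.54 m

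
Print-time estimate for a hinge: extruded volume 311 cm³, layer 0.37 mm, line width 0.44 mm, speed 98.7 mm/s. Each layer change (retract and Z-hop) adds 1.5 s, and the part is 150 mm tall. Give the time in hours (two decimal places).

Bead cross-section = 0.37 × 0.44, so 0.1628 mm².
Path length: 311000 mm³ / 0.1628 mm² → 1910319.4 mm.
Time extruding = 1910319.4 / 98.7, so 19354.8 s.
Layer count = ceil(150 / 0.37) = 406.
Non-print overhead = 406 × 1.5 = 609 s.
Altogether 19354.8 + 609 = 19963.8 s, i.e. 5.55 hours.

5.55 hours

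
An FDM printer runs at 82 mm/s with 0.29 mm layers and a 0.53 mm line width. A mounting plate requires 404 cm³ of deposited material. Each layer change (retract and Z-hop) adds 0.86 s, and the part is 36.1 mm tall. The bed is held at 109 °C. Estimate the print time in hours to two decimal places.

Extrusion cross-section = 0.29 × 0.53, so 0.1537 mm².
Toolpath length = 404 cm³ / 0.1537 mm² = 404000 / 0.1537 = 2628497.1 mm.
Time extruding = 2628497.1 / 82 = 32054.8 s.
Layer count = ceil(36.1 / 0.29) = 125.
Layer-change overhead = 125 × 0.86 = 107.5 s.
Total = 32054.8 + 107.5 = 32162.3 s = 8.93 hours.

8.93 hours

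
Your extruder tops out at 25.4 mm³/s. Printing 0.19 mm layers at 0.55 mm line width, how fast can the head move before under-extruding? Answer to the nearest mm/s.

A = 0.19 × 0.55, so 0.1045 mm².
Max speed = 25.4 / 0.1045 = 243.06 ≈ 243 mm/s.

243 mm/s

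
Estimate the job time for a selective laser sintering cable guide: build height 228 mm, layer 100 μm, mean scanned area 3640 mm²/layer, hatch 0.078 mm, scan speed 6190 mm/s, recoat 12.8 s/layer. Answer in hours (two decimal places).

12.88 hours

Number of layers: 228 / 0.1 → 2280 (rounded up).
Hatch length per layer: 3640 / 0.078 → 46666.7 mm.
Per-layer scan time: 46666.7 / 6190 → 7.539 s.
Time per layer = 7.539 + 12.8, so 20.339 s.
2280 layers × 20.339 s/layer = 46372.92 s, i.e. 12.88 hours.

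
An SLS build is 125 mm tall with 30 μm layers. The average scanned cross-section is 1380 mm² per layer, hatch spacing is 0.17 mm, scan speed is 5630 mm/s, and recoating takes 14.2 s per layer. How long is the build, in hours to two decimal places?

Layers = ⌈125/0.03⌉ = 4167.
Hatch length per layer = 1380 / 0.17, so 8117.6 mm.
Scan time per layer = 8117.6 / 5630 = 1.4418 s.
Layer cycle: 1.4418 + 14.2 → 15.6418 s.
Build time = 4167 × 15.6418 = 65179.3806 s = 18.11 hours.

18.11 hours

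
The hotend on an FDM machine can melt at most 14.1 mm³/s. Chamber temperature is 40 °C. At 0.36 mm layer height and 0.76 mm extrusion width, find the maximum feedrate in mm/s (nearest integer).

52 mm/s

A: 0.36 × 0.76 → 0.2736 mm².
v_max = Q/A = 14.1/0.2736 = 51.54 mm/s → 52 mm/s.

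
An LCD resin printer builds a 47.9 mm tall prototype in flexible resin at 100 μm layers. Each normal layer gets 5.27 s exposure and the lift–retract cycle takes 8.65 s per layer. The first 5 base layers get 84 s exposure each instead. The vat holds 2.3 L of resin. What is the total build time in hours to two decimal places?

1.96 hours

Layers = ⌈47.9/0.1⌉ = 479.
Bottom layers = 5 × (84 + 8.65), so 463.25 s.
Regular layers = 474 × (5.27 + 8.65) = 6598.08 s.
Sum: 463.25 + 6598.08 = 7061.33 s → 1.96 hours.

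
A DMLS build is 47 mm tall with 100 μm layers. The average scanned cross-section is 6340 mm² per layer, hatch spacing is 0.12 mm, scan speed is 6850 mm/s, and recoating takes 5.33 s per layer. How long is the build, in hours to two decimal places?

Layers = ⌈47/0.1⌉ = 470.
Hatch length per layer = 6340 / 0.12 = 52833.3 mm.
Per-layer scan time: 52833.3 / 6850 → 7.7129 s.
Layer cycle = 7.7129 + 5.33 = 13.0429 s.
470 layers × 13.0429 s/layer = 6130.163 s, i.e. 1.70 hours.

1.70 hours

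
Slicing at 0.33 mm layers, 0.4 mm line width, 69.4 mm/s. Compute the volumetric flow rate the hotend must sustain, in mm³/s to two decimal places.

9.16

Bead cross-section: 0.33 × 0.4 → 0.132 mm².
Volumetric flow = 69.4 × 0.132 = 9.16 mm³/s.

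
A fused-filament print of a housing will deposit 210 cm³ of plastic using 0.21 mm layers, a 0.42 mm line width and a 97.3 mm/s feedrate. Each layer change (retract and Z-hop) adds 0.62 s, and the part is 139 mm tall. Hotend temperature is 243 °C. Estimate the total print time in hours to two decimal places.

6.91 hours

Extrusion cross-section = 0.21 × 0.42, so 0.0882 mm².
Path length: 210000 mm³ / 0.0882 mm² → 2380952.4 mm.
Print-move time: 2380952.4 / 97.3 → 24470.2 s.
Layer count = ceil(139 / 0.21) = 662.
Layer-change overhead = 662 × 0.62, so 410.44 s.
Total = 24470.2 + 410.44 = 24880.64 s = 6.91 hours.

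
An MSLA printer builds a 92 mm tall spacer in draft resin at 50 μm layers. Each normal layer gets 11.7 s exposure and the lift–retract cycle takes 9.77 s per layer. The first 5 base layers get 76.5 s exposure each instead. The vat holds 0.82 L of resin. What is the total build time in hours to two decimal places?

11.06 hours

Layers = ⌈92/0.05⌉ = 1840.
Burn-in layers = 5 × (76.5 + 9.77), so 431.35 s.
Remaining layers = 1835 × (11.7 + 9.77) = 39397.45 s.
Sum: 431.35 + 39397.45 = 39828.8 s → 11.06 hours.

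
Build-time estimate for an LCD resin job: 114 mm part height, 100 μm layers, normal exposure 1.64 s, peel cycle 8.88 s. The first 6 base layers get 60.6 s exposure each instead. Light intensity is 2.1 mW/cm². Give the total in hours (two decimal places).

Number of layers: 114 / 0.1 → 1140 (rounded up).
Base layers = 6 × (60.6 + 8.88), so 416.88 s.
Regular layers: 1134 × (1.64 + 8.88) → 11929.68 s.
Total = 416.88 + 11929.68 = 12346.56 s = 3.43 hours.

3.43 hours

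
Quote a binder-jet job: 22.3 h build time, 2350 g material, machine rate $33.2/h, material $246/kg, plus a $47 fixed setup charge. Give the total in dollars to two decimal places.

Time charge = 33.2 × 22.3 = $740.36.
Material cost = 246 × 2350/1000, so $578.10.
Adding setup: 740.36 + 578.10 + 47 → $1365.46.

$1365.46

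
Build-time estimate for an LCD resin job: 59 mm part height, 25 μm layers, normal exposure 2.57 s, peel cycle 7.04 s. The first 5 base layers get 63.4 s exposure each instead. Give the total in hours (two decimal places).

Number of layers: 59 / 0.025 → 2360 (rounded up).
Burn-in layers = 5 × (63.4 + 7.04), so 352.2 s.
Normal layers = 2355 × (2.57 + 7.04) = 22631.55 s.
Total = 352.2 + 22631.55 = 22983.75 s = 6.38 hours.

6.38 hours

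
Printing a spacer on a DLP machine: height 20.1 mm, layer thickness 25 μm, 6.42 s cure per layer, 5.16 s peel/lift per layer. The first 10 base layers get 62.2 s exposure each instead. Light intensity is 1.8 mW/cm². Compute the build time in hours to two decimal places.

Layer count = ceil(20.1 / 0.025) = 804.
Base layers: 10 × (62.2 + 5.16) → 673.6 s.
Normal layers = 794 × (6.42 + 5.16), so 9194.52 s.
Sum: 673.6 + 9194.52 = 9868.12 s → 2.74 hours.

2.74 hours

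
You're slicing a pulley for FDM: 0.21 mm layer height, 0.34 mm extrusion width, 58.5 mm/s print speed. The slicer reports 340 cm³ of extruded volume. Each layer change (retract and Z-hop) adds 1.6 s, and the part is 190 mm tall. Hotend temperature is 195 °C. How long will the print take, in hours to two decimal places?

23.01 hours

Bead cross-section = 0.21 × 0.34 = 0.0714 mm².
Total extruded path = 340000/0.0714 = 4761904.8 mm.
Time extruding = 4761904.8 / 58.5 = 81400.1 s.
Layers = ⌈190/0.21⌉ = 905.
Non-print overhead: 905 × 1.6 → 1448 s.
Total = 81400.1 + 1448 = 82848.1 s = 23.01 hours.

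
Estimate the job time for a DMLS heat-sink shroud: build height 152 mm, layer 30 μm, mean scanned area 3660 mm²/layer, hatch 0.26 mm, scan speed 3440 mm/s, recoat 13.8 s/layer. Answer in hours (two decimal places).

25.18 hours

Layer count = ceil(152 / 0.03) = 5067.
Per-layer scan distance = 3660 / 0.26, so 14076.9 mm.
Scan time per layer: 14076.9 / 3440 → 4.0921 s.
Layer cycle: 4.0921 + 13.8 → 17.8921 s.
Build time = 5067 × 17.8921 = 90659.2707 s = 25.18 hours.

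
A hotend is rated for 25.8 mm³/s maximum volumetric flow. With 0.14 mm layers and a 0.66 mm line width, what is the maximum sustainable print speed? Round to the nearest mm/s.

A = 0.14 × 0.66 = 0.0924 mm².
Max speed = 25.8 / 0.0924 = 279.22 ≈ 279 mm/s.

279 mm/s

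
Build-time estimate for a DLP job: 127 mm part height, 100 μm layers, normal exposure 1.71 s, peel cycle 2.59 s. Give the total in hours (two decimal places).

1.52 hours

Layers = ⌈127/0.1⌉ = 1270.
Each layer takes = 1.71 + 2.59, so 4.3 s.
Build time: 1270 × 4.3 s = 5461 s, i.e. 1.52 hours.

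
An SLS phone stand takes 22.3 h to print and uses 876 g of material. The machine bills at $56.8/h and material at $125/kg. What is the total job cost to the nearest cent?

$1376.14

Machine-time cost: 56.8 × 22.3 → $1266.64.
Material charge = 125 × 876/1000, so $109.50.
Total = 1266.64 + 109.50 = $1376.14.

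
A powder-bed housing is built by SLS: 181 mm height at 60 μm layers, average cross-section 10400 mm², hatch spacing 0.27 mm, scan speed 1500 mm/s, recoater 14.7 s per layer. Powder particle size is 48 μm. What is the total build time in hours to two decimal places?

33.84 hours

Layer count = ceil(181 / 0.06) = 3017.
Hatch length per layer = 10400 / 0.27, so 38518.5 mm.
Laser time per layer = 38518.5 / 1500 = 25.679 s.
Per-layer time = 25.679 + 14.7, so 40.379 s.
Total: 3017 × 40.379 s = 121823.443 s → 33.84 hours.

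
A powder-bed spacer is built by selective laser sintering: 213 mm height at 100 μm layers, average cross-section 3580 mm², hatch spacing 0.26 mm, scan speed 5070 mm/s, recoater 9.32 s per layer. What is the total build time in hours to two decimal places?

7.12 hours

Number of layers: 213 / 0.1 → 2130 (rounded up).
Scan path per layer = 3580 / 0.26, so 13769.2 mm.
Per-layer scan time: 13769.2 / 5070 → 2.7158 s.
Time per layer = 2.7158 + 9.32 = 12.0358 s.
2130 layers × 12.0358 s/layer = 25636.254 s, i.e. 7.12 hours.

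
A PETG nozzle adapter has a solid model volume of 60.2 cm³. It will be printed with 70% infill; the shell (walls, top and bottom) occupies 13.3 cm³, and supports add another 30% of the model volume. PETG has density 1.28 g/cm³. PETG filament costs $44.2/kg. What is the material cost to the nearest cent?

Infill region = 60.2 − 13.3, so 46.9 cm³.
Deposited infill = 0.70 × 46.9 = 32.83 cm³.
Support = 0.30 × 60.2 = 18.06 cm³.
Total extruded: 13.3 + 32.83 + 18.06 → 64.19 cm³.
Mass = 64.19 × 1.28 = 82.1632 g.
At $44.2/kg: 82.1632/1000 × 44.2 = $3.63.

$3.63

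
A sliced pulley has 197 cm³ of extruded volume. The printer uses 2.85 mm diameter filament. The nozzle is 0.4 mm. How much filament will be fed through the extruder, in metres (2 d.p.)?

30.88 m

A = π r² = π × 1.425² = 6.3794 mm².
L = 197000 mm³ / 6.3794 mm² = 30880.65 mm, i.e. 30.88 m.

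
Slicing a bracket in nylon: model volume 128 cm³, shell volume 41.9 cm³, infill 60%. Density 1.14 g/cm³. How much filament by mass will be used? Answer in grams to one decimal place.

Interior volume = 128 − 41.9 = 86.1 cm³.
Infill volume = 0.60 × 86.1 = 51.66 cm³.
Total extruded = 41.9 + 51.66, so 93.56 cm³.
Mass = 93.56 × 1.14 = 106.6584 g.

106.7 g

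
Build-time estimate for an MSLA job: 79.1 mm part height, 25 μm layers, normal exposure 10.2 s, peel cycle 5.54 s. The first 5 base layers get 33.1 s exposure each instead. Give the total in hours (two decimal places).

13.87 hours

Layers = ⌈79.1/0.025⌉ = 3164.
Base layers = 5 × (33.1 + 5.54), so 193.2 s.
Remaining layers = 3159 × (10.2 + 5.54) = 49722.66 s.
Sum: 193.2 + 49722.66 = 49915.86 s → 13.87 hours.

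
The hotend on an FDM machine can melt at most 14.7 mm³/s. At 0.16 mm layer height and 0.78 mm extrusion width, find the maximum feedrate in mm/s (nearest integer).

118 mm/s

A = 0.16 × 0.78 = 0.1248 mm².
Max speed = 14.7 / 0.1248 = 117.79 ≈ 118 mm/s.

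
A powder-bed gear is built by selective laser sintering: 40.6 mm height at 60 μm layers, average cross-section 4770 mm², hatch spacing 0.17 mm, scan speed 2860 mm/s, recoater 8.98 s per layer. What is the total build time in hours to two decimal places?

Layers = ⌈40.6/0.06⌉ = 677.
Scan path per layer = 4770 / 0.17 = 28058.8 mm.
Scan time per layer = 28058.8 / 2860 = 9.8108 s.
Time per layer = 9.8108 + 8.98 = 18.7908 s.
Build time = 677 × 18.7908 = 12721.3716 s = 3.53 hours.

3.53 hours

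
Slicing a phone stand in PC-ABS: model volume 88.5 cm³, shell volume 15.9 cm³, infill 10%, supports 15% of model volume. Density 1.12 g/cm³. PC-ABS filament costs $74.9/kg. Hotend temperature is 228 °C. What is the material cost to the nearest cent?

Infill region = 88.5 − 15.9, so 72.6 cm³.
Infill deposited = 0.10 × 72.6 = 7.26 cm³.
Support = 0.15 × 88.5 = 13.275 cm³.
Total extruded = 15.9 + 7.26 + 13.275, so 36.435 cm³.
Mass: 36.435 × 1.12 → 40.8072 g.
At $74.9/kg: 40.8072/1000 × 74.9 = $3.06.

$3.06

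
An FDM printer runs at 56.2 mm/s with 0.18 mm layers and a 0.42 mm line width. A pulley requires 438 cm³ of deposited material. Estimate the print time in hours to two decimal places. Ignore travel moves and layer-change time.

Extrusion cross-section = 0.18 × 0.42, so 0.0756 mm².
Path length: 438000 mm³ / 0.0756 mm² → 5793650.8 mm.
Print-move time = 5793650.8 / 56.2 = 103089.9 s.
Converting: 103089.9 s = 28.64 hours.

28.64 hours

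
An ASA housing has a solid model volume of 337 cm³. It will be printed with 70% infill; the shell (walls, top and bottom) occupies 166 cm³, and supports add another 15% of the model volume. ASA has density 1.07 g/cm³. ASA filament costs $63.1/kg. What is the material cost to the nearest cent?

Interior volume: 337 − 166 → 171 cm³.
Infill volume: 0.70 × 171 → 119.7 cm³.
Support: 0.15 × 337 → 50.55 cm³.
Total printed volume = 166 + 119.7 + 50.55, so 336.25 cm³.
Mass = 336.25 × 1.07, so 359.7875 g.
At $63.1/kg: 359.7875/1000 × 63.1 = $22.70.

$22.70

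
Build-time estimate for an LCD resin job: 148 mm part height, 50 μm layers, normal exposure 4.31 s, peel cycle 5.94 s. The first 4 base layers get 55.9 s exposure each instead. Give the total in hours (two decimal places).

8.49 hours

Layers = ⌈148/0.05⌉ = 2960.
Base layers: 4 × (55.9 + 5.94) → 247.36 s.
Normal layers = 2956 × (4.31 + 5.94), so 30299 s.
Total = 247.36 + 30299 = 30546.36 s = 8.49 hours.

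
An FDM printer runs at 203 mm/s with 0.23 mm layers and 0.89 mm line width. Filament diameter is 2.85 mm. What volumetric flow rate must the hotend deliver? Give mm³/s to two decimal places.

A = 0.23 × 0.89, so 0.2047 mm².
Q = v·A = 203 × 0.2047 = 41.55 mm³/s.

41.55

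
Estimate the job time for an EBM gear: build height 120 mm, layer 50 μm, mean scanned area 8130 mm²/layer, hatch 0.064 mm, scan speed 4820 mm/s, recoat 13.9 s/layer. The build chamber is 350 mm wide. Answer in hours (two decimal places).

26.84 hours

Layer count = ceil(120 / 0.05) = 2400.
Hatch length per layer = 8130 / 0.064 = 127031.3 mm.
Per-layer scan time = 127031.3 / 4820, so 26.355 s.
Layer cycle: 26.355 + 13.9 → 40.255 s.
2400 layers × 40.255 s/layer = 96612 s, i.e. 26.84 hours.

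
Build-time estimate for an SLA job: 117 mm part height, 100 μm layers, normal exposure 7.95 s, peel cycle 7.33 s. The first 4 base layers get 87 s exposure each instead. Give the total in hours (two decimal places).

Number of layers: 117 / 0.1 → 1170 (rounded up).
Bottom layers = 4 × (87 + 7.33), so 377.32 s.
Remaining layers: 1166 × (7.95 + 7.33) → 17816.48 s.
Total = 377.32 + 17816.48 = 18193.8 s = 5.05 hours.

5.05 hours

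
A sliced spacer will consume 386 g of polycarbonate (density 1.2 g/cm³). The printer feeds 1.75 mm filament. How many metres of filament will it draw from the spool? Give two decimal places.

133.73 m

Extruded volume: 386/1.2 = 321.6667 cm³ (321666.7 mm³).
Filament cross-section = π × (1.75/2)² = 2.4053 mm².
Length = 321666.7 / 2.4053 = 133732.47 mm = 133.73 m.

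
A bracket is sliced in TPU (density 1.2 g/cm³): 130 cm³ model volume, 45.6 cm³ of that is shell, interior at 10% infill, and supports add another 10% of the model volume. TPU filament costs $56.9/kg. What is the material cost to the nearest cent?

$4.58

Infill region = 130 − 45.6, so 84.4 cm³.
Deposited infill: 0.10 × 84.4 → 8.44 cm³.
Support = 0.10 × 130, so 13 cm³.
Total printed volume = 45.6 + 8.44 + 13 = 67.04 cm³.
Mass: 67.04 × 1.2 → 80.448 g.
At $56.9/kg: 80.448/1000 × 56.9 = $4.58.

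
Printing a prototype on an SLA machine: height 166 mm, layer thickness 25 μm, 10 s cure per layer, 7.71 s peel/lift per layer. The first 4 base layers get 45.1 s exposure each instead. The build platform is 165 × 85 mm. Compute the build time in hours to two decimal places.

Layers = ⌈166/0.025⌉ = 6640.
Base layers = 4 × (45.1 + 7.71), so 211.24 s.
Normal layers = 6636 × (10 + 7.71) = 117523.56 s.
Total = 211.24 + 117523.56 = 117734.8 s = 32.70 hours.

32.70 hours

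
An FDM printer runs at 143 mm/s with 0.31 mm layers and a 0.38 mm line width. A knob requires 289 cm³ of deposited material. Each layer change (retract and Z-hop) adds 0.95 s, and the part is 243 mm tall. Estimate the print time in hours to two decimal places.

Line area = 0.31 × 0.38 = 0.1178 mm².
Toolpath length = 289 cm³ / 0.1178 mm² = 289000 / 0.1178 = 2453310.7 mm.
Time extruding: 2453310.7 / 143 → 17156 s.
Number of layers: 243 / 0.31 → 784 (rounded up).
Layer-change overhead = 784 × 0.95, so 744.8 s.
Altogether 17156 + 744.8 = 17900.8 s, i.e. 4.97 hours.

4.97 hours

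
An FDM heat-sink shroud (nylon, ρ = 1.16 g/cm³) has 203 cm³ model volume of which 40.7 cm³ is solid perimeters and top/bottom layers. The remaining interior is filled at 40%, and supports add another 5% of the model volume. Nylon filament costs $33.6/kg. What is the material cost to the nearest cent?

$4.51

Interior volume = 203 − 40.7 = 162.3 cm³.
Infill volume = 0.40 × 162.3, so 64.92 cm³.
Support = 0.05 × 203 = 10.15 cm³.
Total printed volume = 40.7 + 64.92 + 10.15 = 115.77 cm³.
Mass: 115.77 × 1.16 → 134.2932 g.
Cost = 134.2932 g / 1000 × $33.6/kg = $4.51.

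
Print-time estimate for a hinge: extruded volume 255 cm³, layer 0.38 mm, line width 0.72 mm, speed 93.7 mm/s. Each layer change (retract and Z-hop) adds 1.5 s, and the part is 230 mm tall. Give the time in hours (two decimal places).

3.02 hours

Bead cross-section = 0.38 × 0.72 = 0.2736 mm².
Toolpath length = 255 cm³ / 0.2736 mm² = 255000 / 0.2736 = 932017.5 mm.
Extrusion time = 932017.5 / 93.7 = 9946.8 s.
Layers = ⌈230/0.38⌉ = 606.
Layer-change overhead = 606 × 1.5 = 909 s.
Altogether 9946.8 + 909 = 10855.8 s, i.e. 3.02 hours.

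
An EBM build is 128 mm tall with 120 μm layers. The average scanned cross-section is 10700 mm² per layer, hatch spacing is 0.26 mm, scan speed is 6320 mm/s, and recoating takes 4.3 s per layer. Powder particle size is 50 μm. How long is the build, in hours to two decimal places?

3.20 hours

Number of layers: 128 / 0.12 → 1067 (rounded up).
Per-layer scan distance = 10700 / 0.26, so 41153.8 mm.
Beam time per layer = 41153.8 / 6320, so 6.5117 s.
Layer cycle: 6.5117 + 4.3 → 10.8117 s.
1067 layers × 10.8117 s/layer = 11536.0839 s, i.e. 3.20 hours.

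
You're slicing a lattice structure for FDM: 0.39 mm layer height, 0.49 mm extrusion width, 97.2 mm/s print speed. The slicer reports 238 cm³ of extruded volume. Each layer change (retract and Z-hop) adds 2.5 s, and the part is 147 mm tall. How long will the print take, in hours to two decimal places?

3.82 hours

Extrusion cross-section = 0.39 × 0.49 = 0.1911 mm².
Total extruded path = 238000/0.1911 = 1245421.2 mm.
Time extruding = 1245421.2 / 97.2 = 12813 s.
Layer count = ceil(147 / 0.39) = 377.
Layer-change overhead: 377 × 2.5 → 942.5 s.
Altogether 12813 + 942.5 = 13755.5 s, i.e. 3.82 hours.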